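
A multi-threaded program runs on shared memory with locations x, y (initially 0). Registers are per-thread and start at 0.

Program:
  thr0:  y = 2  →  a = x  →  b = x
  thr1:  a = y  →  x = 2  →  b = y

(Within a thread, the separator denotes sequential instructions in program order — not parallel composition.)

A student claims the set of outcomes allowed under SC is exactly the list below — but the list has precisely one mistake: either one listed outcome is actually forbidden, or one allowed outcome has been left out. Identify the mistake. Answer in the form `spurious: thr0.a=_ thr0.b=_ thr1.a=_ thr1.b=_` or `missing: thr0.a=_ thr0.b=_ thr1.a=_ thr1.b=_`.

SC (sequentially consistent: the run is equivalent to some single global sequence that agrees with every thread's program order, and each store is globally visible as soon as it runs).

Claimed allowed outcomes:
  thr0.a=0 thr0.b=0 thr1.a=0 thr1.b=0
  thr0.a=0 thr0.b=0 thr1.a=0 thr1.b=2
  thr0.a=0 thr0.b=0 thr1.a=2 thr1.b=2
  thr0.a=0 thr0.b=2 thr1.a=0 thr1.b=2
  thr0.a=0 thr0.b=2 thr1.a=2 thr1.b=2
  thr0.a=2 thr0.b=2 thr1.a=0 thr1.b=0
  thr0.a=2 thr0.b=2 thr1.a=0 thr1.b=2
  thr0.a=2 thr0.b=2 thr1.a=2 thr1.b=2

outcome vector order: (thr0.a,thr0.b,thr1.a,thr1.b)
SC (7): 0/0/0/2, 0/0/2/2, 0/2/0/2, 0/2/2/2, 2/2/0/0, 2/2/0/2, 2/2/2/2
claimed∖SC = {0/0/0/0}

spurious: thr0.a=0 thr0.b=0 thr1.a=0 thr1.b=0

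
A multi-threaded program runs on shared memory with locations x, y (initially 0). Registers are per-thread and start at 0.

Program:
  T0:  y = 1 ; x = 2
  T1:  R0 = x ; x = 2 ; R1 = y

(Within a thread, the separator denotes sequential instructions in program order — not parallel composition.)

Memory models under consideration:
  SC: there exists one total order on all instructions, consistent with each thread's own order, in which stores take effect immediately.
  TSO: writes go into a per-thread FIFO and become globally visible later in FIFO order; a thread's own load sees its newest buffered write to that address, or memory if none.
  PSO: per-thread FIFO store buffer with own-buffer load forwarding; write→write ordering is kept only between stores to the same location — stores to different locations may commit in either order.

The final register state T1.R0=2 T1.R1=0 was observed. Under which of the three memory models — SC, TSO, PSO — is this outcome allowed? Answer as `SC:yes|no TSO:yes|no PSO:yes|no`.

SC:no TSO:no PSO:yes

outcome vector order: (T1.R0,T1.R1)
under SC → <0 0>, <0 1>, <2 1>
under TSO → <0 0>, <0 1>, <2 1>
under PSO → <0 0>, <0 1>, <2 0>, <2 1>
target <2 0> ∈ {PSO}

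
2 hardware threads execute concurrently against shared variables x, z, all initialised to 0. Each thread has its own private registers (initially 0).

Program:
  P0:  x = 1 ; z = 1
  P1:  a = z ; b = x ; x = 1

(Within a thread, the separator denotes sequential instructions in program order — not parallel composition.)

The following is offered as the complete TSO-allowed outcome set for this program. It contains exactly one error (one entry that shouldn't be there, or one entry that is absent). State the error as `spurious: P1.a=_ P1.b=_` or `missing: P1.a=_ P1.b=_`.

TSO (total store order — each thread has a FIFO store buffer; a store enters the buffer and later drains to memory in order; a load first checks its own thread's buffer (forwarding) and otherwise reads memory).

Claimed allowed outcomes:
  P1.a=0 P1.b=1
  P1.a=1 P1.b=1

outcome vector order: (P1.a,P1.b)
TSO: 3 outcomes — {00 01 11}
TSO∖claimed = {00}

missing: P1.a=0 P1.b=0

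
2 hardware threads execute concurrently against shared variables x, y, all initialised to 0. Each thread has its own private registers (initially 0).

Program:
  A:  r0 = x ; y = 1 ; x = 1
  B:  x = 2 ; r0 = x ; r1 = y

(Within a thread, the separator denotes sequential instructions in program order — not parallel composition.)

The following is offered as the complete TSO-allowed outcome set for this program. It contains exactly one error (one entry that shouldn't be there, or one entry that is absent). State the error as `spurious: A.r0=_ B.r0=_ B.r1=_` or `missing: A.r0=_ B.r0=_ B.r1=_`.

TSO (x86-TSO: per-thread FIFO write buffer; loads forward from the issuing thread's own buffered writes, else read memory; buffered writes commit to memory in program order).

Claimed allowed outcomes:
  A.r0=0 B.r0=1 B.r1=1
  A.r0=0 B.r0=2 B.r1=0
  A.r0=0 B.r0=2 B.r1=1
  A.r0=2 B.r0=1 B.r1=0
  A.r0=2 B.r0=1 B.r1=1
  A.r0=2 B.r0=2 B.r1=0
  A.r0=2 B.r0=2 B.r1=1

spurious: A.r0=2 B.r0=1 B.r1=0

outcome vector order: (A.r0,B.r0,B.r1)
[TSO] allowed = {011, 020, 021, 211, 220, 221}
claimed∖TSO = {210}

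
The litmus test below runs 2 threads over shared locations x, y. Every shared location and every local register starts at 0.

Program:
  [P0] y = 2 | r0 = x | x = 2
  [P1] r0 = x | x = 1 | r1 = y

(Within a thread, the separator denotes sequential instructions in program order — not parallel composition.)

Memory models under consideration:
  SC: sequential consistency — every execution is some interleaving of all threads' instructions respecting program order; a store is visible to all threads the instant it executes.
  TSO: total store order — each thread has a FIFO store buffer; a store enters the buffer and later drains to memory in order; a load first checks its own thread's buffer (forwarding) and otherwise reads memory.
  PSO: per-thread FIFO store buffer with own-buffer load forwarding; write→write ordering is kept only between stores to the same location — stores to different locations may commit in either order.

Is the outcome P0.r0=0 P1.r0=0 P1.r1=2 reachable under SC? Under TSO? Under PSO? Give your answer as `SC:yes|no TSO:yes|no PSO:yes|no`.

SC:yes TSO:yes PSO:yes

outcome vector order: (P0.r0,P1.r0,P1.r1)
SC: 4 outcomes — {(0,0,2), (0,2,2), (1,0,0), (1,0,2)}
TSO: 5 outcomes — {(0,0,0), (0,0,2), (0,2,2), (1,0,0), (1,0,2)}
PSO: 6 outcomes — {(0,0,0), (0,0,2), (0,2,0), (0,2,2), (1,0,0), (1,0,2)}
target (0,0,2) ∈ {SC,TSO,PSO}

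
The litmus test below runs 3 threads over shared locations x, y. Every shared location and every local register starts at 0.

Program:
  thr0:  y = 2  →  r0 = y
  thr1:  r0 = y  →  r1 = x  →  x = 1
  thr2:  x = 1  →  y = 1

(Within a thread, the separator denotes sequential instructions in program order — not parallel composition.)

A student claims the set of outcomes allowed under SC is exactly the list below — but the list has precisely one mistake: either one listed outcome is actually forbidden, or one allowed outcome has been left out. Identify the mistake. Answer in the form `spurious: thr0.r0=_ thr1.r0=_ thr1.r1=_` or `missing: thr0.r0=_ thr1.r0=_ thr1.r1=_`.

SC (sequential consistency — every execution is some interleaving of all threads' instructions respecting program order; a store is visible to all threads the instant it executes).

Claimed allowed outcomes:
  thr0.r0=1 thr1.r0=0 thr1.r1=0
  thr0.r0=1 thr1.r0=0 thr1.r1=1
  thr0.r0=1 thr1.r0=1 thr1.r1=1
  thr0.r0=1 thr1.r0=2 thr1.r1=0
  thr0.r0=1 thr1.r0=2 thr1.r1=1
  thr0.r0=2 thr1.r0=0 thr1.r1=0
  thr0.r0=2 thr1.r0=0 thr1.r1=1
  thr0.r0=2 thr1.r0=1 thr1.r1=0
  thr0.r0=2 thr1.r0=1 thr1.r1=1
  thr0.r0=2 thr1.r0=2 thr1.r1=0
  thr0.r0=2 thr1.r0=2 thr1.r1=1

spurious: thr0.r0=2 thr1.r0=1 thr1.r1=0

outcome vector order: (thr0.r0,thr1.r0,thr1.r1)
under SC → 100 101 111 120 121 200 201 211 220 221
claimed∖SC = {210}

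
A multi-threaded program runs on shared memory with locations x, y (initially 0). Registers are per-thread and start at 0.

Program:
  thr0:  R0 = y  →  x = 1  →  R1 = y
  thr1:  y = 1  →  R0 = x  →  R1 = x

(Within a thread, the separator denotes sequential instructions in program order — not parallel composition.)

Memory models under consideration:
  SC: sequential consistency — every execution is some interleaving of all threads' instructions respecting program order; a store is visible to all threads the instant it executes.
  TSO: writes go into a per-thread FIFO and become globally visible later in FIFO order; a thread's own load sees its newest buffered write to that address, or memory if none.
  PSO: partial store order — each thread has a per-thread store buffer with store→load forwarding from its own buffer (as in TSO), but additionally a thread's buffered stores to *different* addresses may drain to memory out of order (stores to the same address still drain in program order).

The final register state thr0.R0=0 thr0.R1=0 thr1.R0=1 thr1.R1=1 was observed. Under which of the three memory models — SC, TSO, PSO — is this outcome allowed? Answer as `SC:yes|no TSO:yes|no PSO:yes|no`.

outcome vector order: (thr0.R0,thr0.R1,thr1.R0,thr1.R1)
SC (7): <0 0 1 1>, <0 1 0 0>, <0 1 0 1>, <0 1 1 1>, <1 1 0 0>, <1 1 0 1>, <1 1 1 1>
TSO (9): <0 0 0 0>, <0 0 0 1>, <0 0 1 1>, <0 1 0 0>, <0 1 0 1>, <0 1 1 1>, <1 1 0 0>, <1 1 0 1>, <1 1 1 1>
PSO (9): <0 0 0 0>, <0 0 0 1>, <0 0 1 1>, <0 1 0 0>, <0 1 0 1>, <0 1 1 1>, <1 1 0 0>, <1 1 0 1>, <1 1 1 1>
target <0 0 1 1> ∈ {SC,TSO,PSO}

SC:yes TSO:yes PSO:yes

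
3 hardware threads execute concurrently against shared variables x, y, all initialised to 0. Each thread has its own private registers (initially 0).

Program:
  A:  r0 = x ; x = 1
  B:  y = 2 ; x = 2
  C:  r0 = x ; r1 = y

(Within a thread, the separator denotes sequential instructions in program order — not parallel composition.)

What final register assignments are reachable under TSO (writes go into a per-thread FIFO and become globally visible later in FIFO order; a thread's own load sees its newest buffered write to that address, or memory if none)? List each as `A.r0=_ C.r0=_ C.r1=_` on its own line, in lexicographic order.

outcome vector order: (A.r0,C.r0,C.r1)
|TSO outcomes| = 9

A.r0=0 C.r0=0 C.r1=0
A.r0=0 C.r0=0 C.r1=2
A.r0=0 C.r0=1 C.r1=0
A.r0=0 C.r0=1 C.r1=2
A.r0=0 C.r0=2 C.r1=2
A.r0=2 C.r0=0 C.r1=0
A.r0=2 C.r0=0 C.r1=2
A.r0=2 C.r0=1 C.r1=2
A.r0=2 C.r0=2 C.r1=2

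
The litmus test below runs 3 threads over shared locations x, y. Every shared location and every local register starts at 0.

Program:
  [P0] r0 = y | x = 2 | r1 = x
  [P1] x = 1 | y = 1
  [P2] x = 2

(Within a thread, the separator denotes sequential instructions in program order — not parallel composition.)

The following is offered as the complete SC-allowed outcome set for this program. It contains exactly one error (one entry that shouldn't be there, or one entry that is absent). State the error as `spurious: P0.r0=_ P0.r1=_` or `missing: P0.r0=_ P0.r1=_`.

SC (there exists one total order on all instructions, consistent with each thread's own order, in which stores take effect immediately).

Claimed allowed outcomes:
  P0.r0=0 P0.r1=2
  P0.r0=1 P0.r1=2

missing: P0.r0=0 P0.r1=1

outcome vector order: (P0.r0,P0.r1)
SC: 3 outcomes — {(0,1), (0,2), (1,2)}
SC∖claimed = {(0,1)}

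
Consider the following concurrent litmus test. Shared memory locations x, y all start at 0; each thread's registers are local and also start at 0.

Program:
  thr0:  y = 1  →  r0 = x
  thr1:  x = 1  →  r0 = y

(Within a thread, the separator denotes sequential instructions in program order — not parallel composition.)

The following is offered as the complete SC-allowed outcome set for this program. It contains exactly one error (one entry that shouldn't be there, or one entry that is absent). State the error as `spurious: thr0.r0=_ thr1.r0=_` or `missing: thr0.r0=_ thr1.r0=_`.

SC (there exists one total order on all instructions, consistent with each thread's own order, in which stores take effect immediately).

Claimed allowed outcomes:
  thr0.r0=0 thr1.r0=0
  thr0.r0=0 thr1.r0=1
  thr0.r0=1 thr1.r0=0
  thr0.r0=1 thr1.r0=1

spurious: thr0.r0=0 thr1.r0=0

outcome vector order: (thr0.r0,thr1.r0)
SC (3): <0 1>; <1 0>; <1 1>
claimed∖SC = {<0 0>}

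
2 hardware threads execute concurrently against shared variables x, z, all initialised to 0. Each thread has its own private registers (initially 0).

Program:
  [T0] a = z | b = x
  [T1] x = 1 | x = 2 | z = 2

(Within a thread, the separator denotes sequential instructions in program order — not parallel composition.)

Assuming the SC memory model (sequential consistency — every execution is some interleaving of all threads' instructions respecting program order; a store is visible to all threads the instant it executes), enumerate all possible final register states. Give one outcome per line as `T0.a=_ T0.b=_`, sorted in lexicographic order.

outcome vector order: (T0.a,T0.b)
|SC outcomes| = 4

T0.a=0 T0.b=0
T0.a=0 T0.b=1
T0.a=0 T0.b=2
T0.a=2 T0.b=2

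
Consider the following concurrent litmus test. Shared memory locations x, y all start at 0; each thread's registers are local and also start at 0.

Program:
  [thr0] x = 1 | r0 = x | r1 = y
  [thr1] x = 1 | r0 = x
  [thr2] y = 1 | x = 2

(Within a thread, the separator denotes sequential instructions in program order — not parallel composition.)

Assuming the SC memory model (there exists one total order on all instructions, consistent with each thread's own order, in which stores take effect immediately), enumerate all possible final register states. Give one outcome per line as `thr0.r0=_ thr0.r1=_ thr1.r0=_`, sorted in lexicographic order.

outcome vector order: (thr0.r0,thr0.r1,thr1.r0)
|SC outcomes| = 6

thr0.r0=1 thr0.r1=0 thr1.r0=1
thr0.r0=1 thr0.r1=0 thr1.r0=2
thr0.r0=1 thr0.r1=1 thr1.r0=1
thr0.r0=1 thr0.r1=1 thr1.r0=2
thr0.r0=2 thr0.r1=1 thr1.r0=1
thr0.r0=2 thr0.r1=1 thr1.r0=2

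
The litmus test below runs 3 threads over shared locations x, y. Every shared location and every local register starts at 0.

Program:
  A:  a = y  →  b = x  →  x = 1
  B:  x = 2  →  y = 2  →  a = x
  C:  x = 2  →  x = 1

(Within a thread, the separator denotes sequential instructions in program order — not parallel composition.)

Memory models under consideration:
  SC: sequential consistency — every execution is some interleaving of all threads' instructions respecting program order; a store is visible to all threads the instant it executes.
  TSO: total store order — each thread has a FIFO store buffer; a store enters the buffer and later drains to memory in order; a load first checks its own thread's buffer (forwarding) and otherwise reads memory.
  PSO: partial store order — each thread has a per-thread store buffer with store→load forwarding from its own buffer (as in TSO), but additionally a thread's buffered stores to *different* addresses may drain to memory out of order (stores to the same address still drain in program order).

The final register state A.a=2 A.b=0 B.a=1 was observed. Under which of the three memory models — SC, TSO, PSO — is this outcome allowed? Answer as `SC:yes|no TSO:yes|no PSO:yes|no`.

SC:no TSO:no PSO:yes

outcome vector order: (A.a,A.b,B.a)
SC (10): 001; 002; 011; 012; 021; 022; 211; 212; 221; 222
TSO (10): 001; 002; 011; 012; 021; 022; 211; 212; 221; 222
PSO (12): 001; 002; 011; 012; 021; 022; 201; 202; 211; 212; 221; 222
target 201 ∈ {PSO}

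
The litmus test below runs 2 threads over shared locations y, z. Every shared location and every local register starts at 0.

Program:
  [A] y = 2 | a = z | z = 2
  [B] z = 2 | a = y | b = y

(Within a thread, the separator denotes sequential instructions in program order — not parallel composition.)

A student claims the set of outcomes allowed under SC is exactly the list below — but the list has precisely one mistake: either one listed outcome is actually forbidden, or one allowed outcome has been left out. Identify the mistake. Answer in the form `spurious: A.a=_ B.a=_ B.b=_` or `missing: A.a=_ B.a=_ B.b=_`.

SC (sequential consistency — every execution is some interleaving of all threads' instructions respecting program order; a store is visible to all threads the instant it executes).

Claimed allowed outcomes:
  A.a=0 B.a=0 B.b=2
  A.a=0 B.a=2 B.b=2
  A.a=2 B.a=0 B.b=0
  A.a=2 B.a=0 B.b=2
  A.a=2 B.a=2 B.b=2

outcome vector order: (A.a,B.a,B.b)
under SC → 022 200 202 222
claimed∖SC = {002}

spurious: A.a=0 B.a=0 B.b=2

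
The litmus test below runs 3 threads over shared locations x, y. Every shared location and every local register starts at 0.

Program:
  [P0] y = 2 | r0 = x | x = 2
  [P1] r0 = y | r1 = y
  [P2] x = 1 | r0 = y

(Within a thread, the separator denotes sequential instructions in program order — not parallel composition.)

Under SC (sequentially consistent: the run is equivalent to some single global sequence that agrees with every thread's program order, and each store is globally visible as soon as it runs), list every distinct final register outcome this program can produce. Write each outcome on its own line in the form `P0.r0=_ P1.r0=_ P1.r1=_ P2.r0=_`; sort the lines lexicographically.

outcome vector order: (P0.r0,P1.r0,P1.r1,P2.r0)
|SC outcomes| = 9

P0.r0=0 P1.r0=0 P1.r1=0 P2.r0=2
P0.r0=0 P1.r0=0 P1.r1=2 P2.r0=2
P0.r0=0 P1.r0=2 P1.r1=2 P2.r0=2
P0.r0=1 P1.r0=0 P1.r1=0 P2.r0=0
P0.r0=1 P1.r0=0 P1.r1=0 P2.r0=2
P0.r0=1 P1.r0=0 P1.r1=2 P2.r0=0
P0.r0=1 P1.r0=0 P1.r1=2 P2.r0=2
P0.r0=1 P1.r0=2 P1.r1=2 P2.r0=0
P0.r0=1 P1.r0=2 P1.r1=2 P2.r0=2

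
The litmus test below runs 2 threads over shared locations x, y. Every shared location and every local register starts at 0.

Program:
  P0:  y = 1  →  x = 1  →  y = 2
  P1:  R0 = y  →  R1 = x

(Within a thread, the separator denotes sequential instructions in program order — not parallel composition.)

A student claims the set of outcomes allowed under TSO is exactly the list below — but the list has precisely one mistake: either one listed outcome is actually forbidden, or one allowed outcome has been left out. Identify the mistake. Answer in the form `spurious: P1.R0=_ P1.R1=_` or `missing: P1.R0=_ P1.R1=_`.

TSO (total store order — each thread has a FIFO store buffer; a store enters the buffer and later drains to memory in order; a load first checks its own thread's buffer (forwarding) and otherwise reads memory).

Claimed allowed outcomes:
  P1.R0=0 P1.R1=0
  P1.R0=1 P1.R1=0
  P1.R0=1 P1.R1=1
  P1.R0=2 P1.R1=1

outcome vector order: (P1.R0,P1.R1)
[TSO] allowed = {<0 0>; <0 1>; <1 0>; <1 1>; <2 1>}
TSO∖claimed = {<0 1>}

missing: P1.R0=0 P1.R1=1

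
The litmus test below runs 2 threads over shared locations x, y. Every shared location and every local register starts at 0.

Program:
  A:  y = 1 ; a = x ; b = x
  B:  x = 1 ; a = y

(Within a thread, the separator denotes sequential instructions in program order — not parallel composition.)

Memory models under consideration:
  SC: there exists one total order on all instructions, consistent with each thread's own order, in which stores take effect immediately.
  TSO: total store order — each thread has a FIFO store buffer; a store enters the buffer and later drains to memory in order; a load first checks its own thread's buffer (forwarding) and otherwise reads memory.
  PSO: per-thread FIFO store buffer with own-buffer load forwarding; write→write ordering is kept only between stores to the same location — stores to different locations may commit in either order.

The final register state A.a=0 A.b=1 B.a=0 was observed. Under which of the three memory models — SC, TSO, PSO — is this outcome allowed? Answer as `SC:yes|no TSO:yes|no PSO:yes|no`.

SC:no TSO:yes PSO:yes

outcome vector order: (A.a,A.b,B.a)
SC: 4 outcomes — {<0 0 1> <0 1 1> <1 1 0> <1 1 1>}
TSO: 6 outcomes — {<0 0 0> <0 0 1> <0 1 0> <0 1 1> <1 1 0> <1 1 1>}
PSO: 6 outcomes — {<0 0 0> <0 0 1> <0 1 0> <0 1 1> <1 1 0> <1 1 1>}
target <0 1 0> ∈ {TSO,PSO}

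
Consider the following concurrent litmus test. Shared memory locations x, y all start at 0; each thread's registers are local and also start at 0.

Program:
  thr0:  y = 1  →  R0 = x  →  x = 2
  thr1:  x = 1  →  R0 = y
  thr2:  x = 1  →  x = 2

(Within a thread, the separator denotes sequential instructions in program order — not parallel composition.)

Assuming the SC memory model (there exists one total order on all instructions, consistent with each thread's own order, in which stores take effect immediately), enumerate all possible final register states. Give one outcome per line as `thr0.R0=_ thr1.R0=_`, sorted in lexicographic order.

outcome vector order: (thr0.R0,thr1.R0)
|SC outcomes| = 5

thr0.R0=0 thr1.R0=1
thr0.R0=1 thr1.R0=0
thr0.R0=1 thr1.R0=1
thr0.R0=2 thr1.R0=0
thr0.R0=2 thr1.R0=1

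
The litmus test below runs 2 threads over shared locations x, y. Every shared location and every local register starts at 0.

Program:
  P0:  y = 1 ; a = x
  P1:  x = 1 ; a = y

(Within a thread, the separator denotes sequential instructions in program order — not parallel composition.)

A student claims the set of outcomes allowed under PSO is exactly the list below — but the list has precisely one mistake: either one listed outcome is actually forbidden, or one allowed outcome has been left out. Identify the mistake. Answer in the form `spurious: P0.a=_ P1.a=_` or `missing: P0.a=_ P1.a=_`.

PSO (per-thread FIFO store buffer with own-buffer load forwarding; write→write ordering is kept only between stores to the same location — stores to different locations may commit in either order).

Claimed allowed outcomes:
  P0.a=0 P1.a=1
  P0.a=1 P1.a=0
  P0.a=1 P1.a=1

missing: P0.a=0 P1.a=0

outcome vector order: (P0.a,P1.a)
under PSO → 00, 01, 10, 11
PSO∖claimed = {00}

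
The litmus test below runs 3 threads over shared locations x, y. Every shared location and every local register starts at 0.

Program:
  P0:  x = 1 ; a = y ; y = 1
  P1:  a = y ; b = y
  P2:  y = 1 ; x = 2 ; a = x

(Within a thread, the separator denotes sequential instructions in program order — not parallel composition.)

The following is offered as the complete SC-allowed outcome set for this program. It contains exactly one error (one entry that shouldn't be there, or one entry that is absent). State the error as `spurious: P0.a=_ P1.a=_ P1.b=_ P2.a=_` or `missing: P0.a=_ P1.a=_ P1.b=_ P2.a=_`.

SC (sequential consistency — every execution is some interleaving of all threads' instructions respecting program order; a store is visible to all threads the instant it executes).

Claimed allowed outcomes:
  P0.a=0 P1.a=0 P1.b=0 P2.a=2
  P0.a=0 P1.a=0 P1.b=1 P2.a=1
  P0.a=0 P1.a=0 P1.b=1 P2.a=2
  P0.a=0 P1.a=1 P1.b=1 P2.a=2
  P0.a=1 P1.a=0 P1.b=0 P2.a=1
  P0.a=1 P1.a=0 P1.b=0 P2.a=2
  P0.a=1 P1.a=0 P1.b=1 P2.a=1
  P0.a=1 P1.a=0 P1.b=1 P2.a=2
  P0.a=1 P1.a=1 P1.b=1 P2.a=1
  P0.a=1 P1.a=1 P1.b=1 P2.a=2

spurious: P0.a=0 P1.a=0 P1.b=1 P2.a=1

outcome vector order: (P0.a,P1.a,P1.b,P2.a)
under SC → <0 0 0 2>, <0 0 1 2>, <0 1 1 2>, <1 0 0 1>, <1 0 0 2>, <1 0 1 1>, <1 0 1 2>, <1 1 1 1>, <1 1 1 2>
claimed∖SC = {<0 0 1 1>}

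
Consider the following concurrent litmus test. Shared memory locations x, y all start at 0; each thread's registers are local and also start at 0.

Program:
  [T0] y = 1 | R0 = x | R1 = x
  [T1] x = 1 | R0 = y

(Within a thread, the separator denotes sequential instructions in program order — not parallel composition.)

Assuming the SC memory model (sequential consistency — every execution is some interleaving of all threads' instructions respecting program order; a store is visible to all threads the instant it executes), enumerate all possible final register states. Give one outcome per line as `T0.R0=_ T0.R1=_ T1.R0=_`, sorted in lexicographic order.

T0.R0=0 T0.R1=0 T1.R0=1
T0.R0=0 T0.R1=1 T1.R0=1
T0.R0=1 T0.R1=1 T1.R0=0
T0.R0=1 T0.R1=1 T1.R0=1

outcome vector order: (T0.R0,T0.R1,T1.R0)
|SC outcomes| = 4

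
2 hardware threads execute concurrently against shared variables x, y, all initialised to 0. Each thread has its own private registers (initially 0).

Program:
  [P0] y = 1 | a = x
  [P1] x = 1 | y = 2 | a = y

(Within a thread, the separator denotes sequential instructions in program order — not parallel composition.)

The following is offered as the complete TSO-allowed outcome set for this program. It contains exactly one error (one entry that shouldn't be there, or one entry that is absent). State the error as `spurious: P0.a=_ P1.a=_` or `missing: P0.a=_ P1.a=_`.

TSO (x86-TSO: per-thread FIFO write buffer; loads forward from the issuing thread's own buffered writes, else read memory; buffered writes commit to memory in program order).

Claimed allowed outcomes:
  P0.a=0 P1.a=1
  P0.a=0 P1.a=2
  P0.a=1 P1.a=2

missing: P0.a=1 P1.a=1

outcome vector order: (P0.a,P1.a)
under TSO → 01, 02, 11, 12
TSO∖claimed = {11}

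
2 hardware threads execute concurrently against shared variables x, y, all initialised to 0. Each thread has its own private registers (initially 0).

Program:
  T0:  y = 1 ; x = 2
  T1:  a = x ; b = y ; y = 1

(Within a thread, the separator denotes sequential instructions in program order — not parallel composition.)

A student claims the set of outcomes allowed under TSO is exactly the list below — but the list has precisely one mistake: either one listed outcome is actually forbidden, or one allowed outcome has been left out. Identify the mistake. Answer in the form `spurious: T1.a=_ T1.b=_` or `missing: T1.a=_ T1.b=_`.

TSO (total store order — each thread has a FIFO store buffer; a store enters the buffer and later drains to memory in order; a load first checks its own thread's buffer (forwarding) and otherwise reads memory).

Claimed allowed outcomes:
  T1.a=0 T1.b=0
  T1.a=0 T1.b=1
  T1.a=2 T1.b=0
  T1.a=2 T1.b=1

outcome vector order: (T1.a,T1.b)
TSO: 3 outcomes — {00 01 21}
claimed∖TSO = {20}

spurious: T1.a=2 T1.b=0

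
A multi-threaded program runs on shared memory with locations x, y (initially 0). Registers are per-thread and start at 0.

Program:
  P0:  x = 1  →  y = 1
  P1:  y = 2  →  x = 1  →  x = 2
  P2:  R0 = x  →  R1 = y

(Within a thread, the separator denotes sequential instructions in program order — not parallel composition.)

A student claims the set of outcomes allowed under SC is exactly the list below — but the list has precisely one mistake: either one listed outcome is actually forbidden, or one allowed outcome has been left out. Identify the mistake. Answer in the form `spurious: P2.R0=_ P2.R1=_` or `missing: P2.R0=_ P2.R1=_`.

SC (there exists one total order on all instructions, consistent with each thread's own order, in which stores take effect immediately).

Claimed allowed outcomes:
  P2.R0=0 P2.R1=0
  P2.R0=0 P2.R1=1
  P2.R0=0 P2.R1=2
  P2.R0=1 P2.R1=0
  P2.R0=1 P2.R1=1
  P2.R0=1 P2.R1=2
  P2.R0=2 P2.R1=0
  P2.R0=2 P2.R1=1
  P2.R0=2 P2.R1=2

spurious: P2.R0=2 P2.R1=0

outcome vector order: (P2.R0,P2.R1)
SC: 8 outcomes — {(0,0) (0,1) (0,2) (1,0) (1,1) (1,2) (2,1) (2,2)}
claimed∖SC = {(2,0)}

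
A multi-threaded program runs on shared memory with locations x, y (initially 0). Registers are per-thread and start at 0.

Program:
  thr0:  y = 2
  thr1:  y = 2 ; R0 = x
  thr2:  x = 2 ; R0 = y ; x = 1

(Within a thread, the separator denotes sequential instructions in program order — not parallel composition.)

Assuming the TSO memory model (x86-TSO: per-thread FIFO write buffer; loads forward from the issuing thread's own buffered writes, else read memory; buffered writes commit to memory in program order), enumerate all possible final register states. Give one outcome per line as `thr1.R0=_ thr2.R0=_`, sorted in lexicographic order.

outcome vector order: (thr1.R0,thr2.R0)
|TSO outcomes| = 6

thr1.R0=0 thr2.R0=0
thr1.R0=0 thr2.R0=2
thr1.R0=1 thr2.R0=0
thr1.R0=1 thr2.R0=2
thr1.R0=2 thr2.R0=0
thr1.R0=2 thr2.R0=2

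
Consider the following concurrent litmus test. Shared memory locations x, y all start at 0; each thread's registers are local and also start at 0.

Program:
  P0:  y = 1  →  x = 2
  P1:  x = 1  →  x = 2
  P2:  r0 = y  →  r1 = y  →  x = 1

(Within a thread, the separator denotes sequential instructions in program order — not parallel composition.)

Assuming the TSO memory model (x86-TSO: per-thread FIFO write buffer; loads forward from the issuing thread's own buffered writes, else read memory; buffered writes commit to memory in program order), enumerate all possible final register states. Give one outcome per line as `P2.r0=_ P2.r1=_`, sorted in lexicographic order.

outcome vector order: (P2.r0,P2.r1)
|TSO outcomes| = 3

P2.r0=0 P2.r1=0
P2.r0=0 P2.r1=1
P2.r0=1 P2.r1=1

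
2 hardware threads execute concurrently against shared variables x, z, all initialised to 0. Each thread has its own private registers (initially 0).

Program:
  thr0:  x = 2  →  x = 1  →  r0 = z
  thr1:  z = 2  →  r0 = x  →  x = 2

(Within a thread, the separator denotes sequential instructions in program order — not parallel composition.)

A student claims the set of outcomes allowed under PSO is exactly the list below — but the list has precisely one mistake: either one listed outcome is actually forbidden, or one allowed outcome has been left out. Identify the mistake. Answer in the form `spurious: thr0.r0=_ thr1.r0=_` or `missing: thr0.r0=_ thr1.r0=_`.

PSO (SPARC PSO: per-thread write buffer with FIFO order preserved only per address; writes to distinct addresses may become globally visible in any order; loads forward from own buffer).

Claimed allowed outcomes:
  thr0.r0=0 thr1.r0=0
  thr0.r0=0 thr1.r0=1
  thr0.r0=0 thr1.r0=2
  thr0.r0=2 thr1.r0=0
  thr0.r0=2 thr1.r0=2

missing: thr0.r0=2 thr1.r0=1

outcome vector order: (thr0.r0,thr1.r0)
[PSO] allowed = {(0,0) (0,1) (0,2) (2,0) (2,1) (2,2)}
PSO∖claimed = {(2,1)}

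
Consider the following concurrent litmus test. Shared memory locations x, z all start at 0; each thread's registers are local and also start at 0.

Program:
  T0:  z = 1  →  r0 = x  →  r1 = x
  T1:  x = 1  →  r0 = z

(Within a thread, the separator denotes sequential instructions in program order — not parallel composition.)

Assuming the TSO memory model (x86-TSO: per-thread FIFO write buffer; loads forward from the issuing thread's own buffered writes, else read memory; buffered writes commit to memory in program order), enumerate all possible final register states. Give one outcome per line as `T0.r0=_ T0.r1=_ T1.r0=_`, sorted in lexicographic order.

T0.r0=0 T0.r1=0 T1.r0=0
T0.r0=0 T0.r1=0 T1.r0=1
T0.r0=0 T0.r1=1 T1.r0=0
T0.r0=0 T0.r1=1 T1.r0=1
T0.r0=1 T0.r1=1 T1.r0=0
T0.r0=1 T0.r1=1 T1.r0=1

outcome vector order: (T0.r0,T0.r1,T1.r0)
|TSO outcomes| = 6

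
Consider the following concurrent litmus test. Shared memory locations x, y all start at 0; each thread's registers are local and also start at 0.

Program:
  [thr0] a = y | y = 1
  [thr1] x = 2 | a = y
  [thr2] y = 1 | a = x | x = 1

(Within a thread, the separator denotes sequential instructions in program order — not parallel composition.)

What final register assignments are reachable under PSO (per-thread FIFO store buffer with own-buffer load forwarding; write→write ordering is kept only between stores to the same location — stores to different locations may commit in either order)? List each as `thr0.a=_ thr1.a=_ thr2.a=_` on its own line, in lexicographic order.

outcome vector order: (thr0.a,thr1.a,thr2.a)
|PSO outcomes| = 8

thr0.a=0 thr1.a=0 thr2.a=0
thr0.a=0 thr1.a=0 thr2.a=2
thr0.a=0 thr1.a=1 thr2.a=0
thr0.a=0 thr1.a=1 thr2.a=2
thr0.a=1 thr1.a=0 thr2.a=0
thr0.a=1 thr1.a=0 thr2.a=2
thr0.a=1 thr1.a=1 thr2.a=0
thr0.a=1 thr1.a=1 thr2.a=2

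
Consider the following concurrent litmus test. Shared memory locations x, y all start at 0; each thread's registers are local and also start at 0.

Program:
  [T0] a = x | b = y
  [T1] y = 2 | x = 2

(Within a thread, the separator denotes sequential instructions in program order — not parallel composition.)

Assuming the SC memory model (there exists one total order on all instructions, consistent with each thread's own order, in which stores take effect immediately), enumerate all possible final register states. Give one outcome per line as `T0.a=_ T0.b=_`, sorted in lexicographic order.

T0.a=0 T0.b=0
T0.a=0 T0.b=2
T0.a=2 T0.b=2

outcome vector order: (T0.a,T0.b)
|SC outcomes| = 3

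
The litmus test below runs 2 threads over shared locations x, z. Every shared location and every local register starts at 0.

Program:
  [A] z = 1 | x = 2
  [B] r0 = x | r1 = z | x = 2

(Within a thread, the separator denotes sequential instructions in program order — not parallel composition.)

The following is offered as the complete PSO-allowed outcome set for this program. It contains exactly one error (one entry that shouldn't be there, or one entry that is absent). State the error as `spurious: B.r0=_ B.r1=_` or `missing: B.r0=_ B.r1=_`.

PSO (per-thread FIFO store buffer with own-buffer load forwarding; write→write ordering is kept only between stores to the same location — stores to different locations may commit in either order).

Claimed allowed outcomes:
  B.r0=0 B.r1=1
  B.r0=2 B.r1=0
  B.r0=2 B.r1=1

missing: B.r0=0 B.r1=0

outcome vector order: (B.r0,B.r1)
[PSO] allowed = {<0 0> <0 1> <2 0> <2 1>}
PSO∖claimed = {<0 0>}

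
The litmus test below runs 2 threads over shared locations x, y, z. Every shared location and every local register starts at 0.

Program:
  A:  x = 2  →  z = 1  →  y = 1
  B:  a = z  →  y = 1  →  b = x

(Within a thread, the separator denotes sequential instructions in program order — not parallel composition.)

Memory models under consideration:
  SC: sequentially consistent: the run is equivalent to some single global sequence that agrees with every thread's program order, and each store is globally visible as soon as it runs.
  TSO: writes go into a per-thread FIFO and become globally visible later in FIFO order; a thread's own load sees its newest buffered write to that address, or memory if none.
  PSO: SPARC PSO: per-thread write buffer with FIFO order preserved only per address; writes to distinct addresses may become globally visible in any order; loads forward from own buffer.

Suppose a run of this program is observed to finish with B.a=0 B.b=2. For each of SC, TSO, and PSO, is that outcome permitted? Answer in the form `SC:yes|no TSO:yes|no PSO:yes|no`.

SC:yes TSO:yes PSO:yes

outcome vector order: (B.a,B.b)
under SC → <0 0>, <0 2>, <1 2>
under TSO → <0 0>, <0 2>, <1 2>
under PSO → <0 0>, <0 2>, <1 0>, <1 2>
target <0 2> ∈ {SC,TSO,PSO}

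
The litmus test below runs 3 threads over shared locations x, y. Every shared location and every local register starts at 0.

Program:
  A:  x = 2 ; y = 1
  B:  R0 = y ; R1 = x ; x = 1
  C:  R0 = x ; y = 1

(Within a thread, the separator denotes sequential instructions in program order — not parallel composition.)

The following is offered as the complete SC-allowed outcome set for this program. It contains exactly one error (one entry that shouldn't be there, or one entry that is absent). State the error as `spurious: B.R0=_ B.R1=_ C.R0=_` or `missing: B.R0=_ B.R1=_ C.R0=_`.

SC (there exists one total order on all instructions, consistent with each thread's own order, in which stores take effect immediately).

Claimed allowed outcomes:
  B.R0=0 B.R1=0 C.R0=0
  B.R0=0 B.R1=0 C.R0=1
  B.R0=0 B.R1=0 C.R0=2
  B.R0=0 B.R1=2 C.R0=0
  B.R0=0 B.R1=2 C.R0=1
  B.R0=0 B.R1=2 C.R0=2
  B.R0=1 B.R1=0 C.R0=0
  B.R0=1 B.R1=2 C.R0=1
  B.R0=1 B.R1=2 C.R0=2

outcome vector order: (B.R0,B.R1,C.R0)
under SC → <0 0 0>; <0 0 1>; <0 0 2>; <0 2 0>; <0 2 1>; <0 2 2>; <1 0 0>; <1 2 0>; <1 2 1>; <1 2 2>
SC∖claimed = {<1 2 0>}

missing: B.R0=1 B.R1=2 C.R0=0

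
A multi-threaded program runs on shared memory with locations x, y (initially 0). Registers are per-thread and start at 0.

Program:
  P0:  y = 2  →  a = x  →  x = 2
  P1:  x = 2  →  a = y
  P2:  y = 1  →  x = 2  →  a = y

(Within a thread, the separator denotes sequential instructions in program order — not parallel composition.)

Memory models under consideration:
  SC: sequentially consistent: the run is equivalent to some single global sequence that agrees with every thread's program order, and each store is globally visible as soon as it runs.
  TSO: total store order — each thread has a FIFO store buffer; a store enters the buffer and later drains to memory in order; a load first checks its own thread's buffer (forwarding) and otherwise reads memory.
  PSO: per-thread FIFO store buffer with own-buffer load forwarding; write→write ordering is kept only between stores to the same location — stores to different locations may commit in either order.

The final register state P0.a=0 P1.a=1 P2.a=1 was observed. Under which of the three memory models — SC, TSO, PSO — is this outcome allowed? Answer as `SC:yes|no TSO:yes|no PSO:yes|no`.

SC:yes TSO:yes PSO:yes

outcome vector order: (P0.a,P1.a,P2.a)
SC (9): 011 021 022 201 202 211 212 221 222
TSO (12): 001 002 011 012 021 022 201 202 211 212 221 222
PSO (12): 001 002 011 012 021 022 201 202 211 212 221 222
target 011 ∈ {SC,TSO,PSO}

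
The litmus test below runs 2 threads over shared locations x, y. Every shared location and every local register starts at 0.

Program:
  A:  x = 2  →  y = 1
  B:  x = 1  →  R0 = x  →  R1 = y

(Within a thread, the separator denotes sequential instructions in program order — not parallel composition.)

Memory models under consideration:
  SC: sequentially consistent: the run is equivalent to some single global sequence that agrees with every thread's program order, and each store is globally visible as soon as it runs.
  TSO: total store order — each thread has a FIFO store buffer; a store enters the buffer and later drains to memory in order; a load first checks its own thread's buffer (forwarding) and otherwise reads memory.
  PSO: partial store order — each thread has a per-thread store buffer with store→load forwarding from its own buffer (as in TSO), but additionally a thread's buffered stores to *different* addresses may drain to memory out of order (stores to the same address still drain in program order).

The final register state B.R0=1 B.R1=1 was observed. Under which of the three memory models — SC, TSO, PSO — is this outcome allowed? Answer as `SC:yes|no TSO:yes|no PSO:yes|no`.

SC:yes TSO:yes PSO:yes

outcome vector order: (B.R0,B.R1)
under SC → 10, 11, 20, 21
under TSO → 10, 11, 20, 21
under PSO → 10, 11, 20, 21
target 11 ∈ {SC,TSO,PSO}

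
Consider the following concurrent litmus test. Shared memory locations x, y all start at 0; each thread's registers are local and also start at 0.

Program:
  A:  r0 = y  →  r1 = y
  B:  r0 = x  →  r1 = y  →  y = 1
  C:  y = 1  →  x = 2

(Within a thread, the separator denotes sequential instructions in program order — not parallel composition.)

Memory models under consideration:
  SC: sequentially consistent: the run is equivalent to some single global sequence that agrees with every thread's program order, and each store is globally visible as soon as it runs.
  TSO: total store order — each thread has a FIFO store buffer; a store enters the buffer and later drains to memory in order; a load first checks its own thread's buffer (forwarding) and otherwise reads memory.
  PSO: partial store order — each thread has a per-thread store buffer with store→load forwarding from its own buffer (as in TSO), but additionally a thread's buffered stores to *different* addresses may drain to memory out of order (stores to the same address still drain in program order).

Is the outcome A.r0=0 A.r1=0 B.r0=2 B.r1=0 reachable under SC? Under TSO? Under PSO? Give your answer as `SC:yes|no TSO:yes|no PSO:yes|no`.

SC:no TSO:no PSO:yes

outcome vector order: (A.r0,A.r1,B.r0,B.r1)
[SC] allowed = {<0 0 0 0>; <0 0 0 1>; <0 0 2 1>; <0 1 0 0>; <0 1 0 1>; <0 1 2 1>; <1 1 0 0>; <1 1 0 1>; <1 1 2 1>}
[TSO] allowed = {<0 0 0 0>; <0 0 0 1>; <0 0 2 1>; <0 1 0 0>; <0 1 0 1>; <0 1 2 1>; <1 1 0 0>; <1 1 0 1>; <1 1 2 1>}
[PSO] allowed = {<0 0 0 0>; <0 0 0 1>; <0 0 2 0>; <0 0 2 1>; <0 1 0 0>; <0 1 0 1>; <0 1 2 0>; <0 1 2 1>; <1 1 0 0>; <1 1 0 1>; <1 1 2 0>; <1 1 2 1>}
target <0 0 2 0> ∈ {PSO}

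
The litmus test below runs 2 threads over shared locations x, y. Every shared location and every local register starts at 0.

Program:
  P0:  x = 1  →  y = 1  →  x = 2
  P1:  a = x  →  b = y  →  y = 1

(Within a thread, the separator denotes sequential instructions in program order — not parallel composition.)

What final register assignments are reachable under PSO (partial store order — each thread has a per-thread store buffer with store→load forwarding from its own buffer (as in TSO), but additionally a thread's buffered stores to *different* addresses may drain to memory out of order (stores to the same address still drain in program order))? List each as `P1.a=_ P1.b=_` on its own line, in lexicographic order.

outcome vector order: (P1.a,P1.b)
|PSO outcomes| = 6

P1.a=0 P1.b=0
P1.a=0 P1.b=1
P1.a=1 P1.b=0
P1.a=1 P1.b=1
P1.a=2 P1.b=0
P1.a=2 P1.b=1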